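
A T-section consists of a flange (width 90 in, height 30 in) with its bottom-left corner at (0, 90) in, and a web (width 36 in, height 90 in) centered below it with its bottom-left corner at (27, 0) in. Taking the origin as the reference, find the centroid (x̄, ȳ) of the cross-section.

Part | A | x̄ᵢ | ȳᵢ | A·x̄ᵢ | A·ȳᵢ
web | 3240.00 | 45.00 | 45.00 | 145800.00 | 145800.00
flange | 2700.00 | 45.00 | 105.00 | 121500.00 | 283500.00
Σ | 5940.00 |  |  | 267300.00 | 429300.00
x̄ = 267300.00 / 5940.00 = 45.00 in
ȳ = 429300.00 / 5940.00 = 72.27 in

x̄ = 45.00 in, ȳ = 72.27 in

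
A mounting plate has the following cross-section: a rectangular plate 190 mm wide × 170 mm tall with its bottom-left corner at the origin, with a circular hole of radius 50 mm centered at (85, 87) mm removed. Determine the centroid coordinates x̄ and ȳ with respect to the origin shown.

plate: A = 190 × 170 = 32300.00, centroid at (95.00, 85.00).
hole: A = −π·50² = -7853.98, centroid at (85.00, 87.00).
ΣA = 24446.02 mm², ΣAx̄ = 2400911.56 mm³, ΣAȳ = 2062203.60 mm³.
x̄ = 2400911.56/24446.02 = 98.21 mm; ȳ = 2062203.60/24446.02 = 84.36 mm.

x̄ = 98.21 mm, ȳ = 84.36 mm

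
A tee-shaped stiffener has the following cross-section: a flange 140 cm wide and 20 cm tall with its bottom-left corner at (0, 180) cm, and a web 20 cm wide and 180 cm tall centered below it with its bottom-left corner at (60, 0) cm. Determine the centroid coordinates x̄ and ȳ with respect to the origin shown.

x̄ = 70.00 cm, ȳ = 133.75 cm

web: A = 20 × 180 = 3600.00, centroid at (70.00, 90.00).
flange: A = 140 × 20 = 2800.00, centroid at (70.00, 190.00).
ΣA = 6400.00 cm²
ΣAx̄ = (3600.00)(70.00) + (2800.00)(70.00) = 448000.00 cm³
ΣAȳ = (3600.00)(90.00) + (2800.00)(190.00) = 856000.00 cm³
x̄ = 448000.00 / 6400.00 = 70.00 cm
ȳ = 856000.00 / 6400.00 = 133.75 cm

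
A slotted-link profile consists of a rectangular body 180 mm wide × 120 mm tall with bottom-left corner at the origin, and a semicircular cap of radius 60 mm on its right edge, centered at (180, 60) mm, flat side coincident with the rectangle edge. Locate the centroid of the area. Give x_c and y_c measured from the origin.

rectangular body: A = 180 × 120 = 21600.00, centroid at (90.00, 60.00).
semicircular end: A = ½π·60² = 5654.87, centroid at (205.46, 60.00).
ΣA = 27254.87 mm²
ΣAx_c = (21600.00)(90.00) + (5654.87)(205.46) = 3105876.02 mm³
ΣAy_c = (21600.00)(60.00) + (5654.87)(60.00) = 1635292.01 mm³
x_c = 3105876.02 / 27254.87 = 113.96 mm
y_c = 1635292.01 / 27254.87 = 60.00 mm

x_c = 113.96 mm, y_c = 60.00 mm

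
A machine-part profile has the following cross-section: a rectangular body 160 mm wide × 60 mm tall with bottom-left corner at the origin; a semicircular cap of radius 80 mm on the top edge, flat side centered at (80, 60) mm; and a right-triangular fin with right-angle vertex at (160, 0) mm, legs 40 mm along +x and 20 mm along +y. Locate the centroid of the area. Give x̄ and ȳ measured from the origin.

x̄ = 81.86 mm, ȳ = 61.60 mm

rectangular body: A = 160 × 60 = 9600.00, centroid at (80.00, 30.00).
semicircular top: A = ½π·80² = 10053.10, centroid at (80.00, 93.95).
triangular fin: A = ½·40·20 = 400.00, centroid at (173.33, 6.67).
ΣA = 20053.10 mm², ΣAx̄ = 1641581.05 mm³, ΣAȳ = 1235185.79 mm³.
x̄ = 1641581.05/20053.10 = 81.86 mm; ȳ = 1235185.79/20053.10 = 61.60 mm.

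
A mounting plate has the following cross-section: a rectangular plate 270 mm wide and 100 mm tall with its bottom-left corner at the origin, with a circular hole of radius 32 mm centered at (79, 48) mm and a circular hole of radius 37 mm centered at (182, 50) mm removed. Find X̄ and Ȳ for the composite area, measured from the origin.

Part | A | x̄ᵢ | ȳᵢ | A·x̄ᵢ | A·ȳᵢ
plate | 27000.00 | 135.00 | 50.00 | 3645000.00 | 1350000.00
hole 1 | -3216.99 | 79.00 | 48.00 | -254142.28 | -154415.56
hole 2 | -4300.84 | 182.00 | 50.00 | -782752.94 | -215042.02
Σ | 19482.17 |  |  | 2608104.78 | 980542.42
X̄ = 2608104.78 / 19482.17 = 133.87 mm
Ȳ = 980542.42 / 19482.17 = 50.33 mm

X̄ = 133.87 mm, Ȳ = 50.33 mm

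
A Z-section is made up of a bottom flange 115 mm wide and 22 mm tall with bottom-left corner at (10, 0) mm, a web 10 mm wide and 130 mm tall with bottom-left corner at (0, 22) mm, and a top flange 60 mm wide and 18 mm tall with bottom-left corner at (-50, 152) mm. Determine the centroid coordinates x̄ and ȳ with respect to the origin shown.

x̄ = 31.71 mm, ȳ = 64.12 mm

Part | A | x̄ᵢ | ȳᵢ | A·x̄ᵢ | A·ȳᵢ
bottom flange | 2530.00 | 67.50 | 11.00 | 170775.00 | 27830.00
web | 1300.00 | 5.00 | 87.00 | 6500.00 | 113100.00
top flange | 1080.00 | -20.00 | 161.00 | -21600.00 | 173880.00
Σ | 4910.00 |  |  | 155675.00 | 314810.00
x̄ = 155675.00 / 4910.00 = 31.71 mm
ȳ = 314810.00 / 4910.00 = 64.12 mm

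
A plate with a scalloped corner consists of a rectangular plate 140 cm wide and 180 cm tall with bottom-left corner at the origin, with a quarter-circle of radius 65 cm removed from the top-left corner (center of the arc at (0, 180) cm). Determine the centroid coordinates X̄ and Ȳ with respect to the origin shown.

plate: A = 140 × 180 = 25200.00, centroid at (70.00, 90.00).
removed quarter-circle: A = −¼π·65² = -3318.31, centroid at (27.59, 152.41).
ΣA = 21881.69 cm², ΣAX̄ = 1672458.33 cm³, ΣAȲ = 1762246.36 cm³.
X̄ = 1672458.33/21881.69 = 76.43 cm; Ȳ = 1762246.36/21881.69 = 80.54 cm.

X̄ = 76.43 cm, Ȳ = 80.54 cm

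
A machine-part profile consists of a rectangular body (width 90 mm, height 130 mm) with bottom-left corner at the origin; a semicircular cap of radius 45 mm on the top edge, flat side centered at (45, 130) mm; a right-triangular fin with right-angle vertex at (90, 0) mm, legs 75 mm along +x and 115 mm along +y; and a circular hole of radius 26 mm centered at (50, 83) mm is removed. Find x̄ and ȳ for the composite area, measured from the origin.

x̄ = 62.06 mm, ȳ = 71.69 mm

rectangular body: A = 90 × 130 = 11700.00, centroid at (45.00, 65.00).
semicircular top: A = ½π·45² = 3180.86, centroid at (45.00, 149.10).
triangular fin: A = ½·75·115 = 4312.50, centroid at (115.00, 38.33).
hole: A = −π·26² = -2123.72, centroid at (50.00, 83.00).
ΣA = 17069.65 mm²
ΣAx̄ = (11700.00)(45.00) + (3180.86)(45.00) + (4312.50)(115.00) + (-2123.72)(50.00) = 1059390.48 mm³
ΣAȳ = (11700.00)(65.00) + (3180.86)(149.10) + (4312.50)(38.33) + (-2123.72)(83.00) = 1223806.15 mm³
x̄ = 1059390.48 / 17069.65 = 62.06 mm
ȳ = 1223806.15 / 17069.65 = 71.69 mm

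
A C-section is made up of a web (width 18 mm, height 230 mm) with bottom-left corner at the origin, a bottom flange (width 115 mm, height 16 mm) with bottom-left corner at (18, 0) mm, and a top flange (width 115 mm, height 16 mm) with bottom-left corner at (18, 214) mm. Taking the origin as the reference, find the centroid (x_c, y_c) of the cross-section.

Part | A | x̄ᵢ | ȳᵢ | A·x̄ᵢ | A·ȳᵢ
web | 4140.00 | 9.00 | 115.00 | 37260.00 | 476100.00
bottom flange | 1840.00 | 75.50 | 8.00 | 138920.00 | 14720.00
top flange | 1840.00 | 75.50 | 222.00 | 138920.00 | 408480.00
Σ | 7820.00 |  |  | 315100.00 | 899300.00
x_c = 315100.00 / 7820.00 = 40.29 mm
y_c = 899300.00 / 7820.00 = 115.00 mm

x_c = 40.29 mm, y_c = 115.00 mm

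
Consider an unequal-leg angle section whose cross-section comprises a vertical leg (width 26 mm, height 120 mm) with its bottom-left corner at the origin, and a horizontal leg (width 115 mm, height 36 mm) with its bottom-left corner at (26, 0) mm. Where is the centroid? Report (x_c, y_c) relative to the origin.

x_c = 53.20 mm, y_c = 36.05 mm

vertical leg: A = 26 × 120 = 3120.00, centroid at (13.00, 60.00).
horizontal leg: A = 115 × 36 = 4140.00, centroid at (83.50, 18.00).
ΣA = 7260.00 mm², ΣAx_c = 386250.00 mm³, ΣAy_c = 261720.00 mm³.
x_c = 386250.00/7260.00 = 53.20 mm; y_c = 261720.00/7260.00 = 36.05 mm.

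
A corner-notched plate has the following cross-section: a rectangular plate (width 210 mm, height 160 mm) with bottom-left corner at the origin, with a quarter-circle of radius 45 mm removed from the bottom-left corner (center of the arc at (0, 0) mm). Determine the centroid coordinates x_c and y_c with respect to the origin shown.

Part | A | x̄ᵢ | ȳᵢ | A·x̄ᵢ | A·ȳᵢ
plate | 33600.00 | 105.00 | 80.00 | 3528000.00 | 2688000.00
removed quarter-circle | -1590.43 | 19.10 | 19.10 | -30375.00 | -30375.00
Σ | 32009.57 |  |  | 3497625.00 | 2657625.00
x_c = 3497625.00 / 32009.57 = 109.27 mm
y_c = 2657625.00 / 32009.57 = 83.03 mm

x_c = 109.27 mm, y_c = 83.03 mm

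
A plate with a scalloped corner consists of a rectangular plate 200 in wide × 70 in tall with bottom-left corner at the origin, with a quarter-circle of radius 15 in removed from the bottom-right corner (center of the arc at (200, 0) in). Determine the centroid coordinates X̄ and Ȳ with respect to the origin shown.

plate: A = 200 × 70 = 14000.00, centroid at (100.00, 35.00).
removed quarter-circle: A = −¼π·15² = -176.71, centroid at (193.63, 6.37).
ΣA = 13823.29 in²
ΣAX̄ = (14000.00)(100.00) + (-176.71)(193.63) = 1365782.08 in³
ΣAȲ = (14000.00)(35.00) + (-176.71)(6.37) = 488875.00 in³
X̄ = 1365782.08 / 13823.29 = 98.80 in
Ȳ = 488875.00 / 13823.29 = 35.37 in

X̄ = 98.80 in, Ȳ = 35.37 in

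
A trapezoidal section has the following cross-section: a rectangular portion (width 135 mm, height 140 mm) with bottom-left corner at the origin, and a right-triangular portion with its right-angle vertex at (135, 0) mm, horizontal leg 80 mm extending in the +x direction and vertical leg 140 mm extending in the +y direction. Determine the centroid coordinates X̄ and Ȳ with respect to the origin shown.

Part | A | x̄ᵢ | ȳᵢ | A·x̄ᵢ | A·ȳᵢ
rectangular portion | 18900.00 | 67.50 | 70.00 | 1275750.00 | 1323000.00
triangular portion | 5600.00 | 161.67 | 46.67 | 905333.33 | 261333.33
Σ | 24500.00 |  |  | 2181083.33 | 1584333.33
X̄ = 2181083.33 / 24500.00 = 89.02 mm
Ȳ = 1584333.33 / 24500.00 = 64.67 mm

X̄ = 89.02 mm, Ȳ = 64.67 mm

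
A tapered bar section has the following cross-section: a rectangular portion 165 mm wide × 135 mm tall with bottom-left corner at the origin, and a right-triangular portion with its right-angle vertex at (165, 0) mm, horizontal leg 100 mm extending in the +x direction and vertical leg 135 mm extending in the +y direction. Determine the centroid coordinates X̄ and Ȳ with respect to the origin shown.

X̄ = 109.44 mm, Ȳ = 62.27 mm

rectangular portion: A = 165 × 135 = 22275.00, centroid at (82.50, 67.50).
triangular portion: A = ½·100·135 = 6750.00, centroid at (198.33, 45.00).
ΣA = 29025.00 mm², ΣAX̄ = 3176437.50 mm³, ΣAȲ = 1807312.50 mm³.
X̄ = 3176437.50/29025.00 = 109.44 mm; Ȳ = 1807312.50/29025.00 = 62.27 mm.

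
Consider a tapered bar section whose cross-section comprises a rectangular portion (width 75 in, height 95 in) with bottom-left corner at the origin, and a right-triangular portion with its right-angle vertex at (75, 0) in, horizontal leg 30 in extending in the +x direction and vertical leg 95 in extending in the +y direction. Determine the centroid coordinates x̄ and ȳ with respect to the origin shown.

rectangular portion: A = 75 × 95 = 7125.00, centroid at (37.50, 47.50).
triangular portion: A = ½·30·95 = 1425.00, centroid at (85.00, 31.67).
ΣA = 8550.00 in²
ΣAx̄ = (7125.00)(37.50) + (1425.00)(85.00) = 388312.50 in³
ΣAȳ = (7125.00)(47.50) + (1425.00)(31.67) = 383562.50 in³
x̄ = 388312.50 / 8550.00 = 45.42 in
ȳ = 383562.50 / 8550.00 = 44.86 in

x̄ = 45.42 in, ȳ = 44.86 in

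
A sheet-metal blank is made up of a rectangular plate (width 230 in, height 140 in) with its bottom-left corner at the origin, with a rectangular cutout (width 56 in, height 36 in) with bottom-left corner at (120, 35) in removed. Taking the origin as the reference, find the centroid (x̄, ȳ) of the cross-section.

x̄ = 112.80 in, ȳ = 71.14 in

Part | A | x̄ᵢ | ȳᵢ | A·x̄ᵢ | A·ȳᵢ
plate | 32200.00 | 115.00 | 70.00 | 3703000.00 | 2254000.00
hole | -2016.00 | 148.00 | 53.00 | -298368.00 | -106848.00
Σ | 30184.00 |  |  | 3404632.00 | 2147152.00
x̄ = 3404632.00 / 30184.00 = 112.80 in
ȳ = 2147152.00 / 30184.00 = 71.14 in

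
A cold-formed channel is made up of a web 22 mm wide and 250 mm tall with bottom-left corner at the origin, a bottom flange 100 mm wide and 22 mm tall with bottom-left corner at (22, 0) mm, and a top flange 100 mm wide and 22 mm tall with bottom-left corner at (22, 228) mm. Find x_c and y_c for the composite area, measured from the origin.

x_c = 38.11 mm, y_c = 125.00 mm

web: A = 22 × 250 = 5500.00, centroid at (11.00, 125.00).
bottom flange: A = 100 × 22 = 2200.00, centroid at (72.00, 11.00).
top flange: A = 100 × 22 = 2200.00, centroid at (72.00, 239.00).
ΣA = 9900.00 mm²
ΣAx_c = (5500.00)(11.00) + (2200.00)(72.00) + (2200.00)(72.00) = 377300.00 mm³
ΣAy_c = (5500.00)(125.00) + (2200.00)(11.00) + (2200.00)(239.00) = 1237500.00 mm³
x_c = 377300.00 / 9900.00 = 38.11 mm
y_c = 1237500.00 / 9900.00 = 125.00 mm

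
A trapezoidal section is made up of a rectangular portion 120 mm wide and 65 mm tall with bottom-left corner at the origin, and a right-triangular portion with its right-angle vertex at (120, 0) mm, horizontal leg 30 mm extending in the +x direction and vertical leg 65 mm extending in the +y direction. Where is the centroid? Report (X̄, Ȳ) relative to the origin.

X̄ = 67.78 mm, Ȳ = 31.30 mm

Part | A | x̄ᵢ | ȳᵢ | A·x̄ᵢ | A·ȳᵢ
rectangular portion | 7800.00 | 60.00 | 32.50 | 468000.00 | 253500.00
triangular portion | 975.00 | 130.00 | 21.67 | 126750.00 | 21125.00
Σ | 8775.00 |  |  | 594750.00 | 274625.00
X̄ = 594750.00 / 8775.00 = 67.78 mm
Ȳ = 274625.00 / 8775.00 = 31.30 mm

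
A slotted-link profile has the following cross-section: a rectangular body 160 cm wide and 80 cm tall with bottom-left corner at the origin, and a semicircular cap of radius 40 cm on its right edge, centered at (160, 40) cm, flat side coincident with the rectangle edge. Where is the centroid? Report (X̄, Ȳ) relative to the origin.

X̄ = 95.92 cm, Ȳ = 40.00 cm

Part | A | x̄ᵢ | ȳᵢ | A·x̄ᵢ | A·ȳᵢ
rectangular body | 12800.00 | 80.00 | 40.00 | 1024000.00 | 512000.00
semicircular end | 2513.27 | 176.98 | 40.00 | 444790.53 | 100530.96
Σ | 15313.27 |  |  | 1468790.53 | 612530.96
X̄ = 1468790.53 / 15313.27 = 95.92 cm
Ȳ = 612530.96 / 15313.27 = 40.00 cm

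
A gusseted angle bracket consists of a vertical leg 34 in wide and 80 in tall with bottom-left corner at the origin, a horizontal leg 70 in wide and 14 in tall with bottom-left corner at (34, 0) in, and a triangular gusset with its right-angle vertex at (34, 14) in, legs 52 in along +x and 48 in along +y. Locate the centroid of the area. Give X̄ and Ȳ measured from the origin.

Part | A | x̄ᵢ | ȳᵢ | A·x̄ᵢ | A·ȳᵢ
vertical leg | 2720.00 | 17.00 | 40.00 | 46240.00 | 108800.00
horizontal leg | 980.00 | 69.00 | 7.00 | 67620.00 | 6860.00
gusset | 1248.00 | 51.33 | 30.00 | 64064.00 | 37440.00
Σ | 4948.00 |  |  | 177924.00 | 153100.00
X̄ = 177924.00 / 4948.00 = 35.96 in
Ȳ = 153100.00 / 4948.00 = 30.94 in

X̄ = 35.96 in, Ȳ = 30.94 in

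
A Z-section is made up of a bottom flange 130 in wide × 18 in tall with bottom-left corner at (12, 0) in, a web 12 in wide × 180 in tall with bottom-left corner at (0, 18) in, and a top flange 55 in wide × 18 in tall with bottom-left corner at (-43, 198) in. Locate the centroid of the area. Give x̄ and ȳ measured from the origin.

bottom flange: A = 130 × 18 = 2340.00, centroid at (77.00, 9.00).
web: A = 12 × 180 = 2160.00, centroid at (6.00, 108.00).
top flange: A = 55 × 18 = 990.00, centroid at (-15.50, 207.00).
ΣA = 5490.00 in²
ΣAx̄ = (2340.00)(77.00) + (2160.00)(6.00) + (990.00)(-15.50) = 177795.00 in³
ΣAȳ = (2340.00)(9.00) + (2160.00)(108.00) + (990.00)(207.00) = 459270.00 in³
x̄ = 177795.00 / 5490.00 = 32.39 in
ȳ = 459270.00 / 5490.00 = 83.66 in

x̄ = 32.39 in, ȳ = 83.66 in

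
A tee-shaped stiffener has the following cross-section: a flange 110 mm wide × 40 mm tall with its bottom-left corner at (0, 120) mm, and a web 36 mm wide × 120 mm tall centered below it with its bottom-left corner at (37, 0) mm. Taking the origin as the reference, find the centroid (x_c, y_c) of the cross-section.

Part | A | x̄ᵢ | ȳᵢ | A·x̄ᵢ | A·ȳᵢ
web | 4320.00 | 55.00 | 60.00 | 237600.00 | 259200.00
flange | 4400.00 | 55.00 | 140.00 | 242000.00 | 616000.00
Σ | 8720.00 |  |  | 479600.00 | 875200.00
x_c = 479600.00 / 8720.00 = 55.00 mm
y_c = 875200.00 / 8720.00 = 100.37 mm

x_c = 55.00 mm, y_c = 100.37 mm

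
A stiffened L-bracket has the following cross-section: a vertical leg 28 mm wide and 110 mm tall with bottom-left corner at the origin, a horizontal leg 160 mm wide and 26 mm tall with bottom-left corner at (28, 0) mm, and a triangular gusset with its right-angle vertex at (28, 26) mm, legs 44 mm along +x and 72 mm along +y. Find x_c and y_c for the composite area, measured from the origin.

vertical leg: A = 28 × 110 = 3080.00, centroid at (14.00, 55.00).
horizontal leg: A = 160 × 26 = 4160.00, centroid at (108.00, 13.00).
gusset: A = ½·44·72 = 1584.00, centroid at (42.67, 50.00).
ΣA = 8824.00 mm²
ΣAx_c = (3080.00)(14.00) + (4160.00)(108.00) + (1584.00)(42.67) = 559984.00 mm³
ΣAy_c = (3080.00)(55.00) + (4160.00)(13.00) + (1584.00)(50.00) = 302680.00 mm³
x_c = 559984.00 / 8824.00 = 63.46 mm
y_c = 302680.00 / 8824.00 = 34.30 mm

x_c = 63.46 mm, y_c = 34.30 mm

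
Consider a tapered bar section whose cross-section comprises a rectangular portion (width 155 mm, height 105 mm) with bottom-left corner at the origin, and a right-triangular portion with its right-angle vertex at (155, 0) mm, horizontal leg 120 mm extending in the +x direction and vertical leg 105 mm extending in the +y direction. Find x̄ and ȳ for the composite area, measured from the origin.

rectangular portion: A = 155 × 105 = 16275.00, centroid at (77.50, 52.50).
triangular portion: A = ½·120·105 = 6300.00, centroid at (195.00, 35.00).
ΣA = 22575.00 mm², ΣAx̄ = 2489812.50 mm³, ΣAȳ = 1074937.50 mm³.
x̄ = 2489812.50/22575.00 = 110.29 mm; ȳ = 1074937.50/22575.00 = 47.62 mm.

x̄ = 110.29 mm, ȳ = 47.62 mm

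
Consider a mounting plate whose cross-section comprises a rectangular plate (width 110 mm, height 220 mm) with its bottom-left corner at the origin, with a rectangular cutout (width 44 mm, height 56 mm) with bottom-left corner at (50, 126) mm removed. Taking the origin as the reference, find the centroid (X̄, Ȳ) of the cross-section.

plate: A = 110 × 220 = 24200.00, centroid at (55.00, 110.00).
hole: A = −(44 × 56) = -2464.00, centroid at (72.00, 154.00).
ΣA = 21736.00 mm²
ΣAX̄ = (24200.00)(55.00) + (-2464.00)(72.00) = 1153592.00 mm³
ΣAȲ = (24200.00)(110.00) + (-2464.00)(154.00) = 2282544.00 mm³
X̄ = 1153592.00 / 21736.00 = 53.07 mm
Ȳ = 2282544.00 / 21736.00 = 105.01 mm

X̄ = 53.07 mm, Ȳ = 105.01 mm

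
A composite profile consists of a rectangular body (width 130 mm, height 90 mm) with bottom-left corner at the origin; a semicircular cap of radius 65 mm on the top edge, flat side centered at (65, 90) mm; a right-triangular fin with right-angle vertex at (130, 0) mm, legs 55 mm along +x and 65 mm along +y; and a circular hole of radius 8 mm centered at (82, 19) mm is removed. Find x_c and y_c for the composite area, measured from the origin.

rectangular body: A = 130 × 90 = 11700.00, centroid at (65.00, 45.00).
semicircular top: A = ½π·65² = 6636.61, centroid at (65.00, 117.59).
triangular fin: A = ½·55·65 = 1787.50, centroid at (148.33, 21.67).
hole: A = −π·8² = -201.06, centroid at (82.00, 19.00).
ΣA = 19923.05 mm²
ΣAx_c = (11700.00)(65.00) + (6636.61)(65.00) + (1787.50)(148.33) + (-201.06)(82.00) = 1440538.70 mm³
ΣAy_c = (11700.00)(45.00) + (6636.61)(117.59) + (1787.50)(21.67) + (-201.06)(19.00) = 1341787.63 mm³
x_c = 1440538.70 / 19923.05 = 72.31 mm
y_c = 1341787.63 / 19923.05 = 67.35 mm

x_c = 72.31 mm, y_c = 67.35 mm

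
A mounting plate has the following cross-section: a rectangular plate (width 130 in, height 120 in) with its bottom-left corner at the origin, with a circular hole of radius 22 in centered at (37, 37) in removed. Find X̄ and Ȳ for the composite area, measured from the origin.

Part | A | x̄ᵢ | ȳᵢ | A·x̄ᵢ | A·ȳᵢ
plate | 15600.00 | 65.00 | 60.00 | 1014000.00 | 936000.00
hole | -1520.53 | 37.00 | 37.00 | -56259.64 | -56259.64
Σ | 14079.47 |  |  | 957740.36 | 879740.36
X̄ = 957740.36 / 14079.47 = 68.02 in
Ȳ = 879740.36 / 14079.47 = 62.48 in

X̄ = 68.02 in, Ȳ = 62.48 in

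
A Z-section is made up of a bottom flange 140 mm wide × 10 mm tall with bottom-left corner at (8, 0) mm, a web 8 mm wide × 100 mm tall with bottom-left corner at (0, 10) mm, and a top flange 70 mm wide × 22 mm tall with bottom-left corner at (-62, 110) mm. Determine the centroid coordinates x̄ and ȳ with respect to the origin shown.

bottom flange: A = 140 × 10 = 1400.00, centroid at (78.00, 5.00).
web: A = 8 × 100 = 800.00, centroid at (4.00, 60.00).
top flange: A = 70 × 22 = 1540.00, centroid at (-27.00, 121.00).
ΣA = 3740.00 mm²
ΣAx̄ = (1400.00)(78.00) + (800.00)(4.00) + (1540.00)(-27.00) = 70820.00 mm³
ΣAȳ = (1400.00)(5.00) + (800.00)(60.00) + (1540.00)(121.00) = 241340.00 mm³
x̄ = 70820.00 / 3740.00 = 18.94 mm
ȳ = 241340.00 / 3740.00 = 64.53 mm

x̄ = 18.94 mm, ȳ = 64.53 mm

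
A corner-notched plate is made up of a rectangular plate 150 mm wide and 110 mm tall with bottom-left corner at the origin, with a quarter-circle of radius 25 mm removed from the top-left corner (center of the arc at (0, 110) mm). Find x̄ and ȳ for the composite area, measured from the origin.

Part | A | x̄ᵢ | ȳᵢ | A·x̄ᵢ | A·ȳᵢ
plate | 16500.00 | 75.00 | 55.00 | 1237500.00 | 907500.00
removed quarter-circle | -490.87 | 10.61 | 99.39 | -5208.33 | -48787.79
Σ | 16009.13 |  |  | 1232291.67 | 858712.21
x̄ = 1232291.67 / 16009.13 = 76.97 mm
ȳ = 858712.21 / 16009.13 = 53.64 mm

x̄ = 76.97 mm, ȳ = 53.64 mm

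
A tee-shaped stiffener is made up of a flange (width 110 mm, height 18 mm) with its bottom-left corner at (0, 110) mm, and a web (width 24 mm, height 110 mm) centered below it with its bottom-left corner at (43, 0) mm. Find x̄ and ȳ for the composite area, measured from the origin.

web: A = 24 × 110 = 2640.00, centroid at (55.00, 55.00).
flange: A = 110 × 18 = 1980.00, centroid at (55.00, 119.00).
ΣA = 4620.00 mm², ΣAx̄ = 254100.00 mm³, ΣAȳ = 380820.00 mm³.
x̄ = 254100.00/4620.00 = 55.00 mm; ȳ = 380820.00/4620.00 = 82.43 mm.

x̄ = 55.00 mm, ȳ = 82.43 mm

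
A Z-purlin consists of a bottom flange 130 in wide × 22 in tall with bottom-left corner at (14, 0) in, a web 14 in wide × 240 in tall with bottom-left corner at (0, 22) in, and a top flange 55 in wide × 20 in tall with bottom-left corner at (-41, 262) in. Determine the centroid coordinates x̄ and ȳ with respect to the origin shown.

x̄ = 32.05 in, ȳ = 110.35 in

bottom flange: A = 130 × 22 = 2860.00, centroid at (79.00, 11.00).
web: A = 14 × 240 = 3360.00, centroid at (7.00, 142.00).
top flange: A = 55 × 20 = 1100.00, centroid at (-13.50, 272.00).
ΣA = 7320.00 in², ΣAx̄ = 234610.00 in³, ΣAȳ = 807780.00 in³.
x̄ = 234610.00/7320.00 = 32.05 in; ȳ = 807780.00/7320.00 = 110.35 in.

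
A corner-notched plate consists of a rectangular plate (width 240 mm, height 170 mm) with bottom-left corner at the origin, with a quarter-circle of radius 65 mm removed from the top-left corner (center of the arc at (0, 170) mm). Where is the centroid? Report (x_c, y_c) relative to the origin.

plate: A = 240 × 170 = 40800.00, centroid at (120.00, 85.00).
removed quarter-circle: A = −¼π·65² = -3318.31, centroid at (27.59, 142.41).
ΣA = 37481.69 mm², ΣAx_c = 4804458.33 mm³, ΣAy_c = 2995429.44 mm³.
x_c = 4804458.33/37481.69 = 128.18 mm; y_c = 2995429.44/37481.69 = 79.92 mm.

x_c = 128.18 mm, y_c = 79.92 mm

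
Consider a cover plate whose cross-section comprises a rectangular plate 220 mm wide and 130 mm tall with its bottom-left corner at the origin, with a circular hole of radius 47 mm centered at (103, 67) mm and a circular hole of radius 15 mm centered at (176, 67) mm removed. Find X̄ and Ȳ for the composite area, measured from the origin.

plate: A = 220 × 130 = 28600.00, centroid at (110.00, 65.00).
hole 1: A = −π·47² = -6939.78, centroid at (103.00, 67.00).
hole 2: A = −π·15² = -706.86, centroid at (176.00, 67.00).
ΣA = 20953.36 mm²
ΣAX̄ = (28600.00)(110.00) + (-6939.78)(103.00) + (-706.86)(176.00) = 2306795.78 mm³
ΣAȲ = (28600.00)(65.00) + (-6939.78)(67.00) + (-706.86)(67.00) = 1346675.35 mm³
X̄ = 2306795.78 / 20953.36 = 110.09 mm
Ȳ = 1346675.35 / 20953.36 = 64.27 mm

X̄ = 110.09 mm, Ȳ = 64.27 mm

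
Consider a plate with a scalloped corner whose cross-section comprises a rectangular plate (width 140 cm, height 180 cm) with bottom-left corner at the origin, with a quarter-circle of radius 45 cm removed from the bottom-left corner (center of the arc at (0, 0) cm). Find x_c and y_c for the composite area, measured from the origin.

x_c = 73.43 cm, y_c = 94.78 cm

plate: A = 140 × 180 = 25200.00, centroid at (70.00, 90.00).
removed quarter-circle: A = −¼π·45² = -1590.43, centroid at (19.10, 19.10).
ΣA = 23609.57 cm², ΣAx_c = 1733625.00 cm³, ΣAy_c = 2237625.00 cm³.
x_c = 1733625.00/23609.57 = 73.43 cm; y_c = 2237625.00/23609.57 = 94.78 cm.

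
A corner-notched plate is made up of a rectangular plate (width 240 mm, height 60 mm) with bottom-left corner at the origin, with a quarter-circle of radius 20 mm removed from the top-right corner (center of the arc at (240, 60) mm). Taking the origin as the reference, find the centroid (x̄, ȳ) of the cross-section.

plate: A = 240 × 60 = 14400.00, centroid at (120.00, 30.00).
removed quarter-circle: A = −¼π·20² = -314.16, centroid at (231.51, 51.51).
ΣA = 14085.84 mm²
ΣAx̄ = (14400.00)(120.00) + (-314.16)(231.51) = 1655268.44 mm³
ΣAȳ = (14400.00)(30.00) + (-314.16)(51.51) = 415817.11 mm³
x̄ = 1655268.44 / 14085.84 = 117.51 mm
ȳ = 415817.11 / 14085.84 = 29.52 mm

x̄ = 117.51 mm, ȳ = 29.52 mm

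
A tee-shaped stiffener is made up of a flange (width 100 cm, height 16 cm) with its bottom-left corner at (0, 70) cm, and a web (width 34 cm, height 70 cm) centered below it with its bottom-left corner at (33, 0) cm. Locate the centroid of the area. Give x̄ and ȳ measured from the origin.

Part | A | x̄ᵢ | ȳᵢ | A·x̄ᵢ | A·ȳᵢ
web | 2380.00 | 50.00 | 35.00 | 119000.00 | 83300.00
flange | 1600.00 | 50.00 | 78.00 | 80000.00 | 124800.00
Σ | 3980.00 |  |  | 199000.00 | 208100.00
x̄ = 199000.00 / 3980.00 = 50.00 cm
ȳ = 208100.00 / 3980.00 = 52.29 cm

x̄ = 50.00 cm, ȳ = 52.29 cm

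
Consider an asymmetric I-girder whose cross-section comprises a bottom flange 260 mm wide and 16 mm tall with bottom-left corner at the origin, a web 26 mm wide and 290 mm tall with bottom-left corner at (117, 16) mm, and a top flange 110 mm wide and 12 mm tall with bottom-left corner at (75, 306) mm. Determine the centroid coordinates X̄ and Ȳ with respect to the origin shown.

X̄ = 130.00 mm, Ȳ = 127.42 mm

bottom flange: A = 260 × 16 = 4160.00, centroid at (130.00, 8.00).
web: A = 26 × 290 = 7540.00, centroid at (130.00, 161.00).
top flange: A = 110 × 12 = 1320.00, centroid at (130.00, 312.00).
ΣA = 13020.00 mm², ΣAX̄ = 1692600.00 mm³, ΣAȲ = 1659060.00 mm³.
X̄ = 1692600.00/13020.00 = 130.00 mm; Ȳ = 1659060.00/13020.00 = 127.42 mm.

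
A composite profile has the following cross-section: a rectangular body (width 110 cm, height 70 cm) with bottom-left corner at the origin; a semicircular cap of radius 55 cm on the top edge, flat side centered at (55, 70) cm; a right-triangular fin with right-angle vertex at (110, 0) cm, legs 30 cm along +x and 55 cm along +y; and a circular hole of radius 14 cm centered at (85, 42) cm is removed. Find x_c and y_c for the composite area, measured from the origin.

x_c = 57.78 cm, y_c = 55.47 cm

rectangular body: A = 110 × 70 = 7700.00, centroid at (55.00, 35.00).
semicircular top: A = ½π·55² = 4751.66, centroid at (55.00, 93.34).
triangular fin: A = ½·30·55 = 825.00, centroid at (120.00, 18.33).
hole: A = −π·14² = -615.75, centroid at (85.00, 42.00).
ΣA = 12660.91 cm²
ΣAx_c = (7700.00)(55.00) + (4751.66)(55.00) + (825.00)(120.00) + (-615.75)(85.00) = 731502.31 cm³
ΣAy_c = (7700.00)(35.00) + (4751.66)(93.34) + (825.00)(18.33) + (-615.75)(42.00) = 702296.20 cm³
x_c = 731502.31 / 12660.91 = 57.78 cm
y_c = 702296.20 / 12660.91 = 55.47 cm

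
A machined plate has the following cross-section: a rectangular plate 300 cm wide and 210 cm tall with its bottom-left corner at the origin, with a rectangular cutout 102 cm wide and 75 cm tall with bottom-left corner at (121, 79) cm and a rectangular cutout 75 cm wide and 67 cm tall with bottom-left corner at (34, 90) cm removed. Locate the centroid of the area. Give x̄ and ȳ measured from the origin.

Part | A | x̄ᵢ | ȳᵢ | A·x̄ᵢ | A·ȳᵢ
plate | 63000.00 | 150.00 | 105.00 | 9450000.00 | 6615000.00
hole 1 | -7650.00 | 172.00 | 116.50 | -1315800.00 | -891225.00
hole 2 | -5025.00 | 71.50 | 123.50 | -359287.50 | -620587.50
Σ | 50325.00 |  |  | 7774912.50 | 5103187.50
x̄ = 7774912.50 / 50325.00 = 154.49 cm
ȳ = 5103187.50 / 50325.00 = 101.40 cm

x̄ = 154.49 cm, ȳ = 101.40 cm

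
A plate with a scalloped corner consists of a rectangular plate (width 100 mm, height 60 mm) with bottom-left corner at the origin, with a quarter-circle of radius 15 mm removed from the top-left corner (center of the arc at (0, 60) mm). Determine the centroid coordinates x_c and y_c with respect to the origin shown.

x_c = 51.32 mm, y_c = 29.28 mm

Part | A | x̄ᵢ | ȳᵢ | A·x̄ᵢ | A·ȳᵢ
plate | 6000.00 | 50.00 | 30.00 | 300000.00 | 180000.00
removed quarter-circle | -176.71 | 6.37 | 53.63 | -1125.00 | -9477.88
Σ | 5823.29 |  |  | 298875.00 | 170522.12
x_c = 298875.00 / 5823.29 = 51.32 mm
y_c = 170522.12 / 5823.29 = 29.28 mm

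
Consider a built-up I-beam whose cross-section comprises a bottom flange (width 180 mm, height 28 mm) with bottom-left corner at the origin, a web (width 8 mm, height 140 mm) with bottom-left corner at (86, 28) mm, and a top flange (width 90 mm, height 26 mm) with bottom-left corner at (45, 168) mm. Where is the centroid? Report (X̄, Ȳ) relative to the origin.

X̄ = 90.00 mm, Ȳ = 71.04 mm

Part | A | x̄ᵢ | ȳᵢ | A·x̄ᵢ | A·ȳᵢ
bottom flange | 5040.00 | 90.00 | 14.00 | 453600.00 | 70560.00
web | 1120.00 | 90.00 | 98.00 | 100800.00 | 109760.00
top flange | 2340.00 | 90.00 | 181.00 | 210600.00 | 423540.00
Σ | 8500.00 |  |  | 765000.00 | 603860.00
X̄ = 765000.00 / 8500.00 = 90.00 mm
Ȳ = 603860.00 / 8500.00 = 71.04 mm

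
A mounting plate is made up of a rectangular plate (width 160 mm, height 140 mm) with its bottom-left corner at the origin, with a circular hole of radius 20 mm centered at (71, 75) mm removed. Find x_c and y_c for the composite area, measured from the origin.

Part | A | x̄ᵢ | ȳᵢ | A·x̄ᵢ | A·ȳᵢ
plate | 22400.00 | 80.00 | 70.00 | 1792000.00 | 1568000.00
hole | -1256.64 | 71.00 | 75.00 | -89221.23 | -94247.78
Σ | 21143.36 |  |  | 1702778.77 | 1473752.22
x_c = 1702778.77 / 21143.36 = 80.53 mm
y_c = 1473752.22 / 21143.36 = 69.70 mm

x_c = 80.53 mm, y_c = 69.70 mm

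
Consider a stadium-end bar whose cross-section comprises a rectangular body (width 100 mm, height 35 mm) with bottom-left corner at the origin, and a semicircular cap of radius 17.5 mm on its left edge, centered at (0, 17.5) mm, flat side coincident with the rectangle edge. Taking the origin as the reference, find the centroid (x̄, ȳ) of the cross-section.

Part | A | x̄ᵢ | ȳᵢ | A·x̄ᵢ | A·ȳᵢ
rectangular body | 3500.00 | 50.00 | 17.50 | 175000.00 | 61250.00
semicircular end | 481.06 | -7.43 | 17.50 | -3572.92 | 8418.49
Σ | 3981.06 |  |  | 171427.08 | 69668.49
x̄ = 171427.08 / 3981.06 = 43.06 mm
ȳ = 69668.49 / 3981.06 = 17.50 mm

x̄ = 43.06 mm, ȳ = 17.50 mm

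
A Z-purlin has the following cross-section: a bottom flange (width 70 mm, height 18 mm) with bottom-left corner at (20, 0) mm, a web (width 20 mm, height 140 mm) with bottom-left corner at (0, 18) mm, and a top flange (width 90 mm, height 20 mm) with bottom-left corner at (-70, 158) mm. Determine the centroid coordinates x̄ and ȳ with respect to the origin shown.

x̄ = 8.92 mm, ȳ = 95.59 mm

Part | A | x̄ᵢ | ȳᵢ | A·x̄ᵢ | A·ȳᵢ
bottom flange | 1260.00 | 55.00 | 9.00 | 69300.00 | 11340.00
web | 2800.00 | 10.00 | 88.00 | 28000.00 | 246400.00
top flange | 1800.00 | -25.00 | 168.00 | -45000.00 | 302400.00
Σ | 5860.00 |  |  | 52300.00 | 560140.00
x̄ = 52300.00 / 5860.00 = 8.92 mm
ȳ = 560140.00 / 5860.00 = 95.59 mm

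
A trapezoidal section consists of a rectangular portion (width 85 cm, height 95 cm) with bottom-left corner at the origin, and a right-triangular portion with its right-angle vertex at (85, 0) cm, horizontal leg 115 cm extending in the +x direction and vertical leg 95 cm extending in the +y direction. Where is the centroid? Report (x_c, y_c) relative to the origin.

rectangular portion: A = 85 × 95 = 8075.00, centroid at (42.50, 47.50).
triangular portion: A = ½·115·95 = 5462.50, centroid at (123.33, 31.67).
ΣA = 13537.50 cm², ΣAx_c = 1016895.83 cm³, ΣAy_c = 556541.67 cm³.
x_c = 1016895.83/13537.50 = 75.12 cm; y_c = 556541.67/13537.50 = 41.11 cm.

x_c = 75.12 cm, y_c = 41.11 cm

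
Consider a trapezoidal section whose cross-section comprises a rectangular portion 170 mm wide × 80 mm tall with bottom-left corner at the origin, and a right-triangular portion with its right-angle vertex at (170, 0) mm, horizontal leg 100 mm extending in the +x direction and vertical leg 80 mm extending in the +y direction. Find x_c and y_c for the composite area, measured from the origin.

x_c = 111.89 mm, y_c = 36.97 mm

rectangular portion: A = 170 × 80 = 13600.00, centroid at (85.00, 40.00).
triangular portion: A = ½·100·80 = 4000.00, centroid at (203.33, 26.67).
ΣA = 17600.00 mm², ΣAx_c = 1969333.33 mm³, ΣAy_c = 650666.67 mm³.
x_c = 1969333.33/17600.00 = 111.89 mm; y_c = 650666.67/17600.00 = 36.97 mm.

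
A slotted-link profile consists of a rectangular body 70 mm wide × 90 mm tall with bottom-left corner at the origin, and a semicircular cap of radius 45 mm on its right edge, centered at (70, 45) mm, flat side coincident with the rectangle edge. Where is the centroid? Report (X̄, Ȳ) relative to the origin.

X̄ = 53.15 mm, Ȳ = 45.00 mm

rectangular body: A = 70 × 90 = 6300.00, centroid at (35.00, 45.00).
semicircular end: A = ½π·45² = 3180.86, centroid at (89.10, 45.00).
ΣA = 9480.86 mm², ΣAX̄ = 503910.38 mm³, ΣAȲ = 426638.82 mm³.
X̄ = 503910.38/9480.86 = 53.15 mm; Ȳ = 426638.82/9480.86 = 45.00 mm.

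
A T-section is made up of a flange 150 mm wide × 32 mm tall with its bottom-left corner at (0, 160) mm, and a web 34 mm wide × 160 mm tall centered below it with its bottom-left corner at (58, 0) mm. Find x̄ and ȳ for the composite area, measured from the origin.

Part | A | x̄ᵢ | ȳᵢ | A·x̄ᵢ | A·ȳᵢ
web | 5440.00 | 75.00 | 80.00 | 408000.00 | 435200.00
flange | 4800.00 | 75.00 | 176.00 | 360000.00 | 844800.00
Σ | 10240.00 |  |  | 768000.00 | 1280000.00
x̄ = 768000.00 / 10240.00 = 75.00 mm
ȳ = 1280000.00 / 10240.00 = 125.00 mm

x̄ = 75.00 mm, ȳ = 125.00 mm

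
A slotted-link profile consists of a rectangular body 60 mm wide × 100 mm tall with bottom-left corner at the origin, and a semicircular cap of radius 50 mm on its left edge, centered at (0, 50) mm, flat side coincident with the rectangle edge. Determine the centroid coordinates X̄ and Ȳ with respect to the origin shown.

X̄ = 9.74 mm, Ȳ = 50.00 mm

rectangular body: A = 60 × 100 = 6000.00, centroid at (30.00, 50.00).
semicircular end: A = ½π·50² = 3926.99, centroid at (-21.22, 50.00).
ΣA = 9926.99 mm²
ΣAX̄ = (6000.00)(30.00) + (3926.99)(-21.22) = 96666.67 mm³
ΣAȲ = (6000.00)(50.00) + (3926.99)(50.00) = 496349.54 mm³
X̄ = 96666.67 / 9926.99 = 9.74 mm
Ȳ = 496349.54 / 9926.99 = 50.00 mm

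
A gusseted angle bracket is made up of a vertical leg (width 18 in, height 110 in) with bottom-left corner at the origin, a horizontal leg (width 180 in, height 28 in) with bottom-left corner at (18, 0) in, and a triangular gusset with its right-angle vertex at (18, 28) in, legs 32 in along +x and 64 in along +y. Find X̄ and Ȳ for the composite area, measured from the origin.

X̄ = 73.53 in, Ȳ = 28.59 in

Part | A | x̄ᵢ | ȳᵢ | A·x̄ᵢ | A·ȳᵢ
vertical leg | 1980.00 | 9.00 | 55.00 | 17820.00 | 108900.00
horizontal leg | 5040.00 | 108.00 | 14.00 | 544320.00 | 70560.00
gusset | 1024.00 | 28.67 | 49.33 | 29354.67 | 50517.33
Σ | 8044.00 |  |  | 591494.67 | 229977.33
X̄ = 591494.67 / 8044.00 = 73.53 in
Ȳ = 229977.33 / 8044.00 = 28.59 in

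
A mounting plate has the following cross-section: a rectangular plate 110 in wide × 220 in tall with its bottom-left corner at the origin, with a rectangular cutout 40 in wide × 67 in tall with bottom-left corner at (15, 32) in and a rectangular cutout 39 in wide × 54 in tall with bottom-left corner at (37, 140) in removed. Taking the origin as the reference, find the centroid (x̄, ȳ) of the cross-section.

plate: A = 110 × 220 = 24200.00, centroid at (55.00, 110.00).
hole 1: A = −(40 × 67) = -2680.00, centroid at (35.00, 65.50).
hole 2: A = −(39 × 54) = -2106.00, centroid at (56.50, 167.00).
ΣA = 19414.00 in², ΣAx̄ = 1118211.00 in³, ΣAȳ = 2134758.00 in³.
x̄ = 1118211.00/19414.00 = 57.60 in; ȳ = 2134758.00/19414.00 = 109.96 in.

x̄ = 57.60 in, ȳ = 109.96 in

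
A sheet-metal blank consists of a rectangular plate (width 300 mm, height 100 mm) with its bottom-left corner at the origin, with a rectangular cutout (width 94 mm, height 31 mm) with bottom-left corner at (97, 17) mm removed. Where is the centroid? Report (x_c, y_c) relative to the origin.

x_c = 150.65 mm, y_c = 51.88 mm

Part | A | x̄ᵢ | ȳᵢ | A·x̄ᵢ | A·ȳᵢ
plate | 30000.00 | 150.00 | 50.00 | 4500000.00 | 1500000.00
hole | -2914.00 | 144.00 | 32.50 | -419616.00 | -94705.00
Σ | 27086.00 |  |  | 4080384.00 | 1405295.00
x_c = 4080384.00 / 27086.00 = 150.65 mm
y_c = 1405295.00 / 27086.00 = 51.88 mm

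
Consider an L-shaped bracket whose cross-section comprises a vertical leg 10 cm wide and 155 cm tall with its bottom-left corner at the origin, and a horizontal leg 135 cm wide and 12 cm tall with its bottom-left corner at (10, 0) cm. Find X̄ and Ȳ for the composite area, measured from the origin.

vertical leg: A = 10 × 155 = 1550.00, centroid at (5.00, 77.50).
horizontal leg: A = 135 × 12 = 1620.00, centroid at (77.50, 6.00).
ΣA = 3170.00 cm²
ΣAX̄ = (1550.00)(5.00) + (1620.00)(77.50) = 133300.00 cm³
ΣAȲ = (1550.00)(77.50) + (1620.00)(6.00) = 129845.00 cm³
X̄ = 133300.00 / 3170.00 = 42.05 cm
Ȳ = 129845.00 / 3170.00 = 40.96 cm

X̄ = 42.05 cm, Ȳ = 40.96 cm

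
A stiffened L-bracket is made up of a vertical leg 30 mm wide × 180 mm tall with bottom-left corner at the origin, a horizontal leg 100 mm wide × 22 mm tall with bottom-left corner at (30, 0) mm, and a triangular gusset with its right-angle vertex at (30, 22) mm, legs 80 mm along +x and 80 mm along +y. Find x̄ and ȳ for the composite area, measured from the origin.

x̄ = 40.59 mm, ȳ = 61.66 mm

Part | A | x̄ᵢ | ȳᵢ | A·x̄ᵢ | A·ȳᵢ
vertical leg | 5400.00 | 15.00 | 90.00 | 81000.00 | 486000.00
horizontal leg | 2200.00 | 80.00 | 11.00 | 176000.00 | 24200.00
gusset | 3200.00 | 56.67 | 48.67 | 181333.33 | 155733.33
Σ | 10800.00 |  |  | 438333.33 | 665933.33
x̄ = 438333.33 / 10800.00 = 40.59 mm
ȳ = 665933.33 / 10800.00 = 61.66 mm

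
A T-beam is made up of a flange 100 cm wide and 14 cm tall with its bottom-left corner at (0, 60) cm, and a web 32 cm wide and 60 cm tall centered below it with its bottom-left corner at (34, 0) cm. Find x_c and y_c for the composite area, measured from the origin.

web: A = 32 × 60 = 1920.00, centroid at (50.00, 30.00).
flange: A = 100 × 14 = 1400.00, centroid at (50.00, 67.00).
ΣA = 3320.00 cm², ΣAx_c = 166000.00 cm³, ΣAy_c = 151400.00 cm³.
x_c = 166000.00/3320.00 = 50.00 cm; y_c = 151400.00/3320.00 = 45.60 cm.

x_c = 50.00 cm, y_c = 45.60 cm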